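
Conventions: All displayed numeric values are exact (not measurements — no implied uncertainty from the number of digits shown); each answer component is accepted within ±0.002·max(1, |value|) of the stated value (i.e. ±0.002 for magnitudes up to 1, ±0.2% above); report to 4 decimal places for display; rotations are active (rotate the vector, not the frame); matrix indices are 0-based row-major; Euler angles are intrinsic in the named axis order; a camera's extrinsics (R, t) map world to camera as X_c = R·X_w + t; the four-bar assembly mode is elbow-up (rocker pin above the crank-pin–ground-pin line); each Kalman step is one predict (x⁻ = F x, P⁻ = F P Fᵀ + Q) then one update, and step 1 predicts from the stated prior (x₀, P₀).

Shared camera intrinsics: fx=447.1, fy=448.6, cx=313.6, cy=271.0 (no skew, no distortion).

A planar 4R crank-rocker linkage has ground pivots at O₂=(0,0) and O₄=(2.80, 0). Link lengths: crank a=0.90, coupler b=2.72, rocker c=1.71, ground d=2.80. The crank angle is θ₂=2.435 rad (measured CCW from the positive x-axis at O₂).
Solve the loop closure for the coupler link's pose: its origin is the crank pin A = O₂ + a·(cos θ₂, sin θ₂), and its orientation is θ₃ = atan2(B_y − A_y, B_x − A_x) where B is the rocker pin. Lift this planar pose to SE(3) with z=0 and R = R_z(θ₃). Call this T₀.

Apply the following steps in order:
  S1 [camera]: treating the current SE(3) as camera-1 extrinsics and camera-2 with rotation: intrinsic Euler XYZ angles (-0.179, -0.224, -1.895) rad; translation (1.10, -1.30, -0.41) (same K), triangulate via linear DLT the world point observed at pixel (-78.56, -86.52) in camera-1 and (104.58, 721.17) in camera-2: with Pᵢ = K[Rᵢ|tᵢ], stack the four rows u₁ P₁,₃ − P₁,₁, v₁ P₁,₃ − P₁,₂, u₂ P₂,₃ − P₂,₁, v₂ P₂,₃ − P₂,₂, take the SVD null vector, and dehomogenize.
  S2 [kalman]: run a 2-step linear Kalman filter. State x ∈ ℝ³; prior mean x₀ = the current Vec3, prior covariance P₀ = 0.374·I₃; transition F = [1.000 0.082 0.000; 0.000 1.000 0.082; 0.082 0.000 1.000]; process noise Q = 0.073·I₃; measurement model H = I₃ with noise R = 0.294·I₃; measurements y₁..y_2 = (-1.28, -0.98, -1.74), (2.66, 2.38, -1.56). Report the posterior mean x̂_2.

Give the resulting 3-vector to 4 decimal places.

source (fourbar_fk): coupler pose = R=[0.9480 -0.3184 0.0000; 0.3184 0.9480 0.0000; 0.0000 0.0000 1.0000], t=(-0.6845, 0.5843, 0.0000)
after S1 (triangulate): (-1.2576, -1.5269, 1.5854)
after S2 (kf_track): (0.4846, 0.4900, -0.8791)

result = (0.4846, 0.4900, -0.8791)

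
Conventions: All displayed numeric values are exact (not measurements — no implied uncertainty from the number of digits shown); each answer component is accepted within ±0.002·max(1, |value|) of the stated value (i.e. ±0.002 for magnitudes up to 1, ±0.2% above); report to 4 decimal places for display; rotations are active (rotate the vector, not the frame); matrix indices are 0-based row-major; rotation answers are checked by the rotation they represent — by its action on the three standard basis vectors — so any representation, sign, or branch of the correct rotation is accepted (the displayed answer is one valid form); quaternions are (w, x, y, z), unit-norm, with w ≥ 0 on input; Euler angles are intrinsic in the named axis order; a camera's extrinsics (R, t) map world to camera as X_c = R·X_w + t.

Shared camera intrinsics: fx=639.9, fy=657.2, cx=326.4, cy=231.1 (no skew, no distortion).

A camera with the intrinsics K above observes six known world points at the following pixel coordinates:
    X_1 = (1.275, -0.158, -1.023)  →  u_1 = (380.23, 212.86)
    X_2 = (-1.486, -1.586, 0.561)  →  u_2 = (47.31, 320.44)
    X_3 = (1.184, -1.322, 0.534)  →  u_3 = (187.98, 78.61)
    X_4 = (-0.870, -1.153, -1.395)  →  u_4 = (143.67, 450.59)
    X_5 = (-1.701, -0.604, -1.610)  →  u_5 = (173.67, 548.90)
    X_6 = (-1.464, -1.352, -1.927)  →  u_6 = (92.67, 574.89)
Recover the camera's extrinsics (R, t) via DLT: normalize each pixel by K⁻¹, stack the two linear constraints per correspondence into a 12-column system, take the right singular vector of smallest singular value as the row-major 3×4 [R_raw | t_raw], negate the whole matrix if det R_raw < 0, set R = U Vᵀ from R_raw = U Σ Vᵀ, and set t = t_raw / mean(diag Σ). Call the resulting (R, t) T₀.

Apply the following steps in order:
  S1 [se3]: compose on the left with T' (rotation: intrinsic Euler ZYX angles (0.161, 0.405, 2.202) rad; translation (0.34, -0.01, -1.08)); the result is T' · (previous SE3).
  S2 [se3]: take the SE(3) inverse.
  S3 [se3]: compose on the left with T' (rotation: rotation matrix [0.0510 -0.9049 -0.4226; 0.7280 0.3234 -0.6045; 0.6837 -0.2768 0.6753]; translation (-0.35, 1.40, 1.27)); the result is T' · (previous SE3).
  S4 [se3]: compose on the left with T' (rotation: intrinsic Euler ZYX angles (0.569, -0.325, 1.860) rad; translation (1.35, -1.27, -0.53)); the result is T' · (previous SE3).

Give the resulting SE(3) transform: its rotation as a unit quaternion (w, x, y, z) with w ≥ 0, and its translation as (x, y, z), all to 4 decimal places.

rotation (quat) = (0.2637, -0.2588, -0.5437, -0.7536), translation = (5.2515, -0.7383, 5.3023)

source (pnp_recover): camera pose = R=[0.4872 0.8004 -0.3491; -0.7914 0.2357 -0.5641; -0.3692 0.5511 0.7483], t=(-0.4601, 0.3400, 5.9800)
after S1 (compose_se3): R=[0.1556 0.7673 -0.6221; 0.8004 -0.4671 -0.3758; -0.5789 -0.4394 -0.6868], t=(-0.5370, -5.2467, -3.8899)
after S2 (invert_se3): R=[0.1556 0.8004 -0.5789; 0.7673 -0.4671 -0.4394; -0.6221 -0.3758 -0.6868], t=(2.0309, -3.7478, -4.9777)
after S3 (compose_se3): R=[-0.4235 0.6223 0.6583; 0.7375 0.6588 -0.1484; -0.5261 0.4227 -0.7380], t=(5.2485, 4.6757, 0.3346)
after S4 (compose_se3): R=[-0.7269 0.6789 0.1033; -0.1160 -0.2698 0.9559; 0.6768 0.6829 0.2749], t=(5.2515, -0.7383, 5.3023)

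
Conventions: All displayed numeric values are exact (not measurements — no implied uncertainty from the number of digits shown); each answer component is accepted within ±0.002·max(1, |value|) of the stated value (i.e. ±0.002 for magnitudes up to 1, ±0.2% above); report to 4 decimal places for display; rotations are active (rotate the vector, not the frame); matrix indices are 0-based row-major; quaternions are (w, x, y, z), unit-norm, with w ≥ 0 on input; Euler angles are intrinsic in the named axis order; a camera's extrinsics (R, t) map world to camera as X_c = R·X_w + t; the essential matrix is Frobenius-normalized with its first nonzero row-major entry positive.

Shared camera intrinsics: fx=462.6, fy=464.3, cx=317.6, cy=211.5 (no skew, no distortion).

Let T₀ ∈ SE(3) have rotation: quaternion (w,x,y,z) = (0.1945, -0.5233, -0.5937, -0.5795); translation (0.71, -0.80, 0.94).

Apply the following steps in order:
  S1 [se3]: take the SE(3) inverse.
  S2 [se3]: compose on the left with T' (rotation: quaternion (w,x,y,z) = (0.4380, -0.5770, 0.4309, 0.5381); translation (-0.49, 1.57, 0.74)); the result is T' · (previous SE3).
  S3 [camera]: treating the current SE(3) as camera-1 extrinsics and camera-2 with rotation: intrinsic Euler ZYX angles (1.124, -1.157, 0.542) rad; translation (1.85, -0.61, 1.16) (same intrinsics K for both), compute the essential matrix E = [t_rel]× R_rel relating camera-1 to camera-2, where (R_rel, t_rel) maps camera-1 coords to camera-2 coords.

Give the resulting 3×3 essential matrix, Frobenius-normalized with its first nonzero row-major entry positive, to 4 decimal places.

after S1 (invert_se3): R=[-0.3766 0.3960 0.8375; 0.8468 -0.2194 0.4845; 0.3756 0.8917 -0.2527], t=(-0.2031, -1.2322, 0.6842)
after S2 (compose_se3): R=[-0.9304 0.0150 -0.3663; 0.1663 0.9077 -0.3853; 0.3267 -0.4194 -0.8470], t=(0.5269, 2.5402, 0.9687)
after S3 (essential): [0.3524 -0.1418 -0.1394; 0.5252 -0.2844 0.1111; -0.0790 -0.1145 0.6693]

matrix = [0.3524 -0.1418 -0.1394; 0.5252 -0.2844 0.1111; -0.0790 -0.1145 0.6693]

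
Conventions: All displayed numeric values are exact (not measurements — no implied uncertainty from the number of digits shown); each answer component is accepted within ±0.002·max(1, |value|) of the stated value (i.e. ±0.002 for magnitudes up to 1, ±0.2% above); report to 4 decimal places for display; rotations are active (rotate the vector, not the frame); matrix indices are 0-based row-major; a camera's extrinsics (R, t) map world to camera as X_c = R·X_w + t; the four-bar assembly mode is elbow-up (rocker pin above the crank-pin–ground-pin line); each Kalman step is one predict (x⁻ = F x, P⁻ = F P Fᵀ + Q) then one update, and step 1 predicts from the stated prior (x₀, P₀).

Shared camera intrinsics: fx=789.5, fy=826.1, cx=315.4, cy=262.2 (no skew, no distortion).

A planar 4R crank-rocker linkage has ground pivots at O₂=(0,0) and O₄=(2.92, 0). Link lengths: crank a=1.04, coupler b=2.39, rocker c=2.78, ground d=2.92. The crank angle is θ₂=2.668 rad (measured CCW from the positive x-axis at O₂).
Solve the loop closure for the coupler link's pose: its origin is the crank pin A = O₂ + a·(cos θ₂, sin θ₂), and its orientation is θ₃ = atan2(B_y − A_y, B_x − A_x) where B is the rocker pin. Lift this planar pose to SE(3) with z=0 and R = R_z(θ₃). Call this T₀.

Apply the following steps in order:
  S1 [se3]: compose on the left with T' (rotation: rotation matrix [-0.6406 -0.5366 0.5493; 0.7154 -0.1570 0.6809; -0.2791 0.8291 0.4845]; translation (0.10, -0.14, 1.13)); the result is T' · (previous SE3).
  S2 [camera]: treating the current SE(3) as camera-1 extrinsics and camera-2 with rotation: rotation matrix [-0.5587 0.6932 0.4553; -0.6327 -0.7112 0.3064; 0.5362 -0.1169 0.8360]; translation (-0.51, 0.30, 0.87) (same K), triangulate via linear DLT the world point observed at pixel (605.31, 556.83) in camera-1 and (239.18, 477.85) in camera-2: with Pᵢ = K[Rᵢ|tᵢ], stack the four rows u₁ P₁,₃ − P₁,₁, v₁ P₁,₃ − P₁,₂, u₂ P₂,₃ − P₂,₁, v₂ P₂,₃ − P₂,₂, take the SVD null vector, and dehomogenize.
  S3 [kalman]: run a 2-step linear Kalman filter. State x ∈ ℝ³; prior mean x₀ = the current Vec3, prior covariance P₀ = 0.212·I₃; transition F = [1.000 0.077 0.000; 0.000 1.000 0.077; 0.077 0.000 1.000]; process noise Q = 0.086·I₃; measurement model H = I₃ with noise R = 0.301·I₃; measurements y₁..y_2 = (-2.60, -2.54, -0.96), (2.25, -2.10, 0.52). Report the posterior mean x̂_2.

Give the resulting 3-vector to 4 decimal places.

result = (0.3278, -1.6673, 0.4622)

source (fourbar_fk): coupler pose = R=[0.7837 -0.6212 0.0000; 0.6212 0.7837 0.0000; 0.0000 0.0000 1.0000], t=(-0.9255, 0.4743, 0.0000)
after S1 (compose_se3): R=[-0.8353 -0.0226 0.5493; 0.4631 -0.5674 0.6809; 0.2963 0.8231 0.4845], t=(0.4383, -0.8766, 1.7816)
after S2 (triangulate): (0.6423, -0.3781, 1.8833)
after S3 (kf_track): (0.3278, -1.6673, 0.4622)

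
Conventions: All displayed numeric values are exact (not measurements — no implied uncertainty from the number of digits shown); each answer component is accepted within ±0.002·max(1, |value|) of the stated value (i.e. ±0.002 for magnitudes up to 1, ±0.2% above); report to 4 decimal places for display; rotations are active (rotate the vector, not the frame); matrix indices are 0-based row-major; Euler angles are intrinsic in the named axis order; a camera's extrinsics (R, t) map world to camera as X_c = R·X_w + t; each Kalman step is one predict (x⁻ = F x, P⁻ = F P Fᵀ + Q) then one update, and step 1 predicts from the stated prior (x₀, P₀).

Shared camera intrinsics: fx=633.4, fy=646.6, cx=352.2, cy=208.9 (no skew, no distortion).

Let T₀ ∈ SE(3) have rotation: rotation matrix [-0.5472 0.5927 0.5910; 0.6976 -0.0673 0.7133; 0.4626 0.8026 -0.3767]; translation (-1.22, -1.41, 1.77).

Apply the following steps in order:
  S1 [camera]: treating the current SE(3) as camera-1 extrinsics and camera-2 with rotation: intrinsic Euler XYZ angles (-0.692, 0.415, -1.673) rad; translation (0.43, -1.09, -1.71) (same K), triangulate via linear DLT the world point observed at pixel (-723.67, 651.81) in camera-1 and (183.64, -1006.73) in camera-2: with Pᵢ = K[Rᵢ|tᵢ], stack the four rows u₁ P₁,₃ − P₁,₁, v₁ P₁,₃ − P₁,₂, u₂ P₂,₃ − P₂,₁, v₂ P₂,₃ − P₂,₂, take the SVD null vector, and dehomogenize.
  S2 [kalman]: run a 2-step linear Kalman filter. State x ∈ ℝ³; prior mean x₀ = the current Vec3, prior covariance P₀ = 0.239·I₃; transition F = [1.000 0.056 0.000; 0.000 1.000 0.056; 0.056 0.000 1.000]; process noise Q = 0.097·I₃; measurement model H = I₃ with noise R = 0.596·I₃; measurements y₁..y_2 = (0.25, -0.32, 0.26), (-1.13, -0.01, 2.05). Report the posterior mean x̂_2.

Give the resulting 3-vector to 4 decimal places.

result = (0.3361, -0.4950, 1.3928)

after S1 (triangulate): (1.6734, -1.0836, 1.3555)
after S2 (kf_track): (0.3361, -0.4950, 1.3928)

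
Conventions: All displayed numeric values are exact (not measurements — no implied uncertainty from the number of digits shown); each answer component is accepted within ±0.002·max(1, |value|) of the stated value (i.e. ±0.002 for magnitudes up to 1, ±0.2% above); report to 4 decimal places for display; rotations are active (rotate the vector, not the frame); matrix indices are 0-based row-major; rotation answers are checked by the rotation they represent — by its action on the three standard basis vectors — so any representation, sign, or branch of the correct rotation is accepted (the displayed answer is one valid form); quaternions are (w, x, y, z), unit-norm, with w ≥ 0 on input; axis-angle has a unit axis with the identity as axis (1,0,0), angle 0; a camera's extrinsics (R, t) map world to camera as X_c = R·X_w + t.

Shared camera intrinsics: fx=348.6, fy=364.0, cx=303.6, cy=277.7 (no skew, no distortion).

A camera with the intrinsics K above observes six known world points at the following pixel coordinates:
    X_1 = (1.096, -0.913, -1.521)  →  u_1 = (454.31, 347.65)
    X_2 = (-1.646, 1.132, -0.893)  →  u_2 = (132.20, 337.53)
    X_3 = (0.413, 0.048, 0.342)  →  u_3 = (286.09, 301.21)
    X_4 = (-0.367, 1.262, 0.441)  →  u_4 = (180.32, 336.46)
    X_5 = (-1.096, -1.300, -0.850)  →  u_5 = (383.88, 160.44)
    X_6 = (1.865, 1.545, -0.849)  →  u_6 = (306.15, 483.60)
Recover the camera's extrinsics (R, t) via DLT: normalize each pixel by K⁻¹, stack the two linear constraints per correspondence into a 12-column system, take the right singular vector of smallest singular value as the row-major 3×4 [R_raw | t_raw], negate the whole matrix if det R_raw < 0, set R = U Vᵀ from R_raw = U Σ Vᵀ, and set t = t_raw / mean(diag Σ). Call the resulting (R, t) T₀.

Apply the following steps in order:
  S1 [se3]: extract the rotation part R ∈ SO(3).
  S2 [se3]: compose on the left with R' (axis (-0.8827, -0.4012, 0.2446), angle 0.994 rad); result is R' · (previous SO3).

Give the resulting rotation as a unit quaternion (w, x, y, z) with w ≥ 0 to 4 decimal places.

source (pnp_recover): camera pose = R=[0.4310 -0.6926 -0.5784; 0.5794 0.7038 -0.4110; 0.6918 -0.1580 0.7046], t=(-0.1900, 0.1800, 4.3200)
after S1 (rot_of_se3): [0.4310 -0.6926 -0.5784; 0.5794 0.7038 -0.4110; 0.6918 -0.1580 0.7046]
after S2 (compose_so3): [0.0617 -0.5854 -0.8084; 0.9971 0.0720 0.0239; 0.0442 -0.8075 0.5882]

rotation (quat) = (0.6561, -0.3168, -0.3249, 0.6030)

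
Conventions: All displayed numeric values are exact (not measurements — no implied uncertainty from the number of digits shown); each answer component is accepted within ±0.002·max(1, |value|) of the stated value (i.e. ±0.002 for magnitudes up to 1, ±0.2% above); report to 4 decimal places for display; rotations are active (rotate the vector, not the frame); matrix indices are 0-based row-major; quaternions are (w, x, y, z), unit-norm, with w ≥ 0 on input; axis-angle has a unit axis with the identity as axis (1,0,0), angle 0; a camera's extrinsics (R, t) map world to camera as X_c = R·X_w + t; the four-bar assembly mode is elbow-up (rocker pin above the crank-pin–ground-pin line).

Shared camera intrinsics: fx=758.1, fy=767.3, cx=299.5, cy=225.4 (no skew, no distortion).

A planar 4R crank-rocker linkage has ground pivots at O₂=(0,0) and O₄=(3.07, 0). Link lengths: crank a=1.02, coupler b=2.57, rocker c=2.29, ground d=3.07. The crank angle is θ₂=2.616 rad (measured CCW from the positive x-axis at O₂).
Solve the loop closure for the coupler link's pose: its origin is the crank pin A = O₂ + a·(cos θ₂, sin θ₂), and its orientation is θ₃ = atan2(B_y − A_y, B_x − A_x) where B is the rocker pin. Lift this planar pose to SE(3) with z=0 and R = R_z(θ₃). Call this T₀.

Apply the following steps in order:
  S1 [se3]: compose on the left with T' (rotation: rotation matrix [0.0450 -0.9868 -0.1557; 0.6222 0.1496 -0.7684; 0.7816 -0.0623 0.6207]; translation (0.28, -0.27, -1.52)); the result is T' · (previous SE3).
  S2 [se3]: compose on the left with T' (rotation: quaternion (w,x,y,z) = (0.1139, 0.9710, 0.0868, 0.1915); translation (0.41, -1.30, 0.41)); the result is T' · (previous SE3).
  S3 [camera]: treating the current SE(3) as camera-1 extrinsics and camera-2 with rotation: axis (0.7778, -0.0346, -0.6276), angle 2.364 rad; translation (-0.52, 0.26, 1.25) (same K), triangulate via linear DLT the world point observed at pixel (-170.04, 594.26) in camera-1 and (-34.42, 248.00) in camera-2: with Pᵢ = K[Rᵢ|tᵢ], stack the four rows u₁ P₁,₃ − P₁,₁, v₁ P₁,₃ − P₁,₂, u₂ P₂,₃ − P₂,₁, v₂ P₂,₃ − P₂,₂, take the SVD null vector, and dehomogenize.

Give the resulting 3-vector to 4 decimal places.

source (fourbar_fk): coupler pose = R=[0.9041 -0.4272 0.0000; 0.4272 0.9041 0.0000; 0.0000 0.0000 1.0000], t=(-0.8823, 0.5118, 0.0000)
after S1 (compose_se3): R=[-0.3809 -0.9114 -0.1557; 0.6265 -0.1306 -0.7684; 0.6800 -0.3903 0.6207], t=(-0.2647, -0.7424, -2.2415)
after S2 (compose_se3): R=[-0.0026 -1.0000 0.0052; -0.8094 0.0052 0.5872; -0.5872 -0.0026 -0.8094], t=(-0.8019, -0.2229, 2.1468)
after S3 (triangulate): (-1.2642, 0.6929, 0.5983)

result = (-1.2642, 0.6929, 0.5983)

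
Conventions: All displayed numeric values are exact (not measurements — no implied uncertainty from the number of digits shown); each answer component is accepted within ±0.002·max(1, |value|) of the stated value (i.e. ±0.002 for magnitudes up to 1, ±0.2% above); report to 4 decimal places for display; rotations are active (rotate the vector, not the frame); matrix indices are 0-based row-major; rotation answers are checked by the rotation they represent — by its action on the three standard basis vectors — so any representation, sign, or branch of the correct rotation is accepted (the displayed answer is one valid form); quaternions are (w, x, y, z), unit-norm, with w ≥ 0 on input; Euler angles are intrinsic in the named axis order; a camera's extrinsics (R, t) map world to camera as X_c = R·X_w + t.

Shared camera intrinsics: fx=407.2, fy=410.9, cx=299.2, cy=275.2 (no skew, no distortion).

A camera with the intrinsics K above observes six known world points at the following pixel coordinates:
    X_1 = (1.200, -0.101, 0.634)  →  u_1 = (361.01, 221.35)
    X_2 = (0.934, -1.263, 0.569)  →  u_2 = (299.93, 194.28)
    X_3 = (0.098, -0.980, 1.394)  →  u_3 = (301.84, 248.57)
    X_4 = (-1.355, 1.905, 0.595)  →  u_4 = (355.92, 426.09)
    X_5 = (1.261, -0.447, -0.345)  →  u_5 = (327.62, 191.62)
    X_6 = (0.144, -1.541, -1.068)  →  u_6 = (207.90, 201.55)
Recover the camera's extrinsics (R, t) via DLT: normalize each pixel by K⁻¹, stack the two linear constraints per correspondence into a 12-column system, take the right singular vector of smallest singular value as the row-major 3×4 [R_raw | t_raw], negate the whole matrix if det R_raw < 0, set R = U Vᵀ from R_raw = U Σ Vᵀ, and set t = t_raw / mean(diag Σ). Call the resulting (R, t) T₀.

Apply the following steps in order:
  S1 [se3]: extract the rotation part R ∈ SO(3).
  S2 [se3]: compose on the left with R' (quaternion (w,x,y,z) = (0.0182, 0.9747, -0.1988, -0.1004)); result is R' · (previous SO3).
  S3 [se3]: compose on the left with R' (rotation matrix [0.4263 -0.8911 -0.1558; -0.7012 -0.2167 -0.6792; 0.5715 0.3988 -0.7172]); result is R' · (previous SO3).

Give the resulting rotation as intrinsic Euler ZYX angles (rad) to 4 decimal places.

source (pnp_recover): camera pose = R=[0.5884 0.7014 0.4024; -0.7814 0.6211 0.0601; -0.2078 -0.3498 0.9135], t=(0.1200, 0.0902, 6.2883)
after S1 (rot_of_se3): [0.5884 0.7014 0.4024; -0.7814 0.6211 0.0601; -0.2078 -0.3498 0.9135]
after S2 (compose_so3): [0.8722 0.4644 0.1540; 0.4881 -0.8475 -0.2087; 0.0336 0.2572 -0.9658]
after S3 (compose_so3): [-0.0684 0.9131 0.4021; -0.7402 -0.3166 0.5932; 0.6689 -0.2570 0.6975]

rotation (euler_zyx) = (-1.6629, -0.7328, -0.3531)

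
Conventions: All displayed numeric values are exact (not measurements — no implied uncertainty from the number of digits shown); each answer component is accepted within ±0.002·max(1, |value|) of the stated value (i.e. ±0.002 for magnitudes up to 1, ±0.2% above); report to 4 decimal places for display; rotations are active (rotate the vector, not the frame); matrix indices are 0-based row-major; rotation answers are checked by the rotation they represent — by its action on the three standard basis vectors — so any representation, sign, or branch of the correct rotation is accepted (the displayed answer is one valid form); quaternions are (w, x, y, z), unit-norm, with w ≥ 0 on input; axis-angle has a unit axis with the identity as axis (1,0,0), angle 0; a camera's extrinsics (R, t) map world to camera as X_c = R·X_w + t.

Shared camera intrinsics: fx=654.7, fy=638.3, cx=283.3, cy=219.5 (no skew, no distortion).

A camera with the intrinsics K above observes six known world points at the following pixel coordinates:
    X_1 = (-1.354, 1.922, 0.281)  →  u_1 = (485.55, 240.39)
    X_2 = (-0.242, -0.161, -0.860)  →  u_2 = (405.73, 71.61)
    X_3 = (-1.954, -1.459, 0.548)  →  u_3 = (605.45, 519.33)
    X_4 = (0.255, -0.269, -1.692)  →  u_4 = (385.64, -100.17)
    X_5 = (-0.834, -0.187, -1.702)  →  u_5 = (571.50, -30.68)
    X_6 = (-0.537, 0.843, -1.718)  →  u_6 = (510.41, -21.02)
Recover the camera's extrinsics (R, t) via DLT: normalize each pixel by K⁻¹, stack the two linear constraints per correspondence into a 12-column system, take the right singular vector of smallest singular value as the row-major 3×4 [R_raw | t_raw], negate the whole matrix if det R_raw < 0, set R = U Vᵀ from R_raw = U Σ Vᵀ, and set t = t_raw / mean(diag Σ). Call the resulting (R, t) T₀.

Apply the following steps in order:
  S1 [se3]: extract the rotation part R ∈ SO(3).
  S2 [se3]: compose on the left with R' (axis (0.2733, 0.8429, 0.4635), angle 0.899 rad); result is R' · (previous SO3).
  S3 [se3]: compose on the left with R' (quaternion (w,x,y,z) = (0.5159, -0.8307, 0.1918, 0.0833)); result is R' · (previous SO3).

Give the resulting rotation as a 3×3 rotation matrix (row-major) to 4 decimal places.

rotation (matrix) = ((0.0428, 0.8851, -0.4634), (0.8427, 0.2172, 0.4926), (0.5367, -0.4116, -0.7366))

source (pnp_recover): camera pose = R=[-0.8870 0.2711 -0.3738; -0.4288 -0.1833 0.8846; 0.1713 0.9449 0.2789], t=(0.2399, -0.2799, 4.3497)
after S1 (rot_of_se3): [-0.8870 0.2711 -0.3738; -0.4288 -0.1833 0.8846; 0.1713 0.9449 0.2789]
after S2 (compose_so3): [-0.3376 0.8956 -0.2898; -0.7923 -0.1041 0.6013; 0.5083 0.4326 0.7447]
after S3 (compose_so3): [0.0428 0.8851 -0.4634; 0.8427 0.2172 0.4926; 0.5367 -0.4116 -0.7366]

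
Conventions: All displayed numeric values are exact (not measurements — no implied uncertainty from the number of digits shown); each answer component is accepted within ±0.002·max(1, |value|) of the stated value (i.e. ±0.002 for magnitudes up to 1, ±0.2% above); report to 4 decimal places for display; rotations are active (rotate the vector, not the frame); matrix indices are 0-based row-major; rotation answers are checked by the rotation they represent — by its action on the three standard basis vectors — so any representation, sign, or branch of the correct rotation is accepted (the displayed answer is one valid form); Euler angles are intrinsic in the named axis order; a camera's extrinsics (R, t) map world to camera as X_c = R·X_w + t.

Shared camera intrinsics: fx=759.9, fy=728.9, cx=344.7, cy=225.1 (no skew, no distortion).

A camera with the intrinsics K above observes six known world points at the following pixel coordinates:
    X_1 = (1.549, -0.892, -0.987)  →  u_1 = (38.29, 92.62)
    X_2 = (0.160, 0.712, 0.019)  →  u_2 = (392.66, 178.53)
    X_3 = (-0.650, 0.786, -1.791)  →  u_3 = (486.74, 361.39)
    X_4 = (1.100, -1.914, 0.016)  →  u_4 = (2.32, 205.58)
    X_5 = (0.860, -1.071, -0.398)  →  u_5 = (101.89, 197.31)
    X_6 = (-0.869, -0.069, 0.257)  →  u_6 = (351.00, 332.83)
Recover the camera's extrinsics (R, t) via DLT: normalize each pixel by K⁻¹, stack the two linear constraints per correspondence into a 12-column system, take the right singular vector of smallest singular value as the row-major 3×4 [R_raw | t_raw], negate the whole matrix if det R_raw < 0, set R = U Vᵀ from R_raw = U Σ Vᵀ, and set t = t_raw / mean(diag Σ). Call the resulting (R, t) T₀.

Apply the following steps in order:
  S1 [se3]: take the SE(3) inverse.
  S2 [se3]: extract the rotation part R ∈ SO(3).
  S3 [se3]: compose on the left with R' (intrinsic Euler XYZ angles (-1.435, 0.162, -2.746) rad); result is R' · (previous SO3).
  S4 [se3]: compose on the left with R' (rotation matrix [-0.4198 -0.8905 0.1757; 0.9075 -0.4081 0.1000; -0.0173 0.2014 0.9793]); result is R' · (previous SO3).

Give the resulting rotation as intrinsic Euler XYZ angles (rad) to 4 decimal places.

source (pnp_recover): camera pose = R=[-0.4071 0.9130 0.0279; -0.9008 -0.3962 -0.1776; -0.1511 -0.0974 0.9837], t=(-0.2500, 0.0900, 5.3896)
after S1 (invert_se3): R=[-0.4071 -0.9008 -0.1511; 0.9130 -0.3962 -0.0974; 0.0279 -0.1776 0.9837], t=(0.7935, 0.7889, -5.2789)
after S2 (rot_of_se3): [-0.4071 -0.9008 -0.1511; 0.9130 -0.3962 -0.0974; 0.0279 -0.1776 0.9837]
after S3 (compose_so3): [0.7224 0.6410 0.2592; -0.1818 -0.1856 0.9657; 0.6671 -0.7447 -0.0175]
after S4 (compose_so3): [-0.0242 -0.2347 -0.9718; 0.7964 0.5830 -0.1606; 0.6042 -0.7778 0.1728]

rotation (euler_xyz) = (0.7488, -1.3326, 1.6734)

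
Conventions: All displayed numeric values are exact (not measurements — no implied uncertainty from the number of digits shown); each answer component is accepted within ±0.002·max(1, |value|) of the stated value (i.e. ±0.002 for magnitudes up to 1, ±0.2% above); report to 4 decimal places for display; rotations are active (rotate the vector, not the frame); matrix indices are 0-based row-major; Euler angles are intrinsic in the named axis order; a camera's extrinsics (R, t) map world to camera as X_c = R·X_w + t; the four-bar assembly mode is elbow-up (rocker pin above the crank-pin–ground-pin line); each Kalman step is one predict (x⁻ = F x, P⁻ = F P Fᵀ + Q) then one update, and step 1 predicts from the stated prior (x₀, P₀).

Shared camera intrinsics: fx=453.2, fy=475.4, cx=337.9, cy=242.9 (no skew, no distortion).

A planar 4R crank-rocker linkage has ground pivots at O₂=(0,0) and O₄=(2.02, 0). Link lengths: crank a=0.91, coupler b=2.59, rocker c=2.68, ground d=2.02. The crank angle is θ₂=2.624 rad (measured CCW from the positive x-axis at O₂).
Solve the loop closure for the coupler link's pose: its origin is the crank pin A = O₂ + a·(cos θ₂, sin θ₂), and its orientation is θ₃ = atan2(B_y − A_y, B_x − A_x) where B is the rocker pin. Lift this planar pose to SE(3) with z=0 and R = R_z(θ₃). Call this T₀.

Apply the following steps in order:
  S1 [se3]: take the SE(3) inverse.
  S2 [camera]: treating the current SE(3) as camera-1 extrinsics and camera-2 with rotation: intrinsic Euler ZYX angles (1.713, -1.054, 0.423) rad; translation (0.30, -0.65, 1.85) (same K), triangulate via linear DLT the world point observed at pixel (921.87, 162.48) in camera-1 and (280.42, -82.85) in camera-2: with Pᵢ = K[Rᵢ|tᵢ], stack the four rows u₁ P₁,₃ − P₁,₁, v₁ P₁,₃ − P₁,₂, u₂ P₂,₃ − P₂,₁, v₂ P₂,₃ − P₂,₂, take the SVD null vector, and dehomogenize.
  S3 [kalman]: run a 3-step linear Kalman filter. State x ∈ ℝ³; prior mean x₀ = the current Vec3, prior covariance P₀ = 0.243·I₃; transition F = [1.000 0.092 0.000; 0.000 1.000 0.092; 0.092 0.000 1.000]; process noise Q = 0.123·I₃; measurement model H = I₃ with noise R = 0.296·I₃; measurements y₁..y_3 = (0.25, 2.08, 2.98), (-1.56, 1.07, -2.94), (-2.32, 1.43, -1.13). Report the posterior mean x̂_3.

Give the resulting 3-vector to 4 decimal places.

source (fourbar_fk): coupler pose = R=[0.6462 -0.7631 0.0000; 0.7631 0.6462 0.0000; 0.0000 0.0000 1.0000], t=(-0.7908, 0.4503, 0.0000)
after S1 (invert_se3): R=[0.6462 0.7631 0.0000; -0.7631 0.6462 -0.0000; 0.0000 0.0000 1.0000], t=(0.1674, -0.8945, 0.0000)
after S2 (triangulate): (0.3770, 1.5115, 1.2142)
after S3 (kf_track): (-1.3513, 1.3905, -0.7880)

result = (-1.3513, 1.3905, -0.7880)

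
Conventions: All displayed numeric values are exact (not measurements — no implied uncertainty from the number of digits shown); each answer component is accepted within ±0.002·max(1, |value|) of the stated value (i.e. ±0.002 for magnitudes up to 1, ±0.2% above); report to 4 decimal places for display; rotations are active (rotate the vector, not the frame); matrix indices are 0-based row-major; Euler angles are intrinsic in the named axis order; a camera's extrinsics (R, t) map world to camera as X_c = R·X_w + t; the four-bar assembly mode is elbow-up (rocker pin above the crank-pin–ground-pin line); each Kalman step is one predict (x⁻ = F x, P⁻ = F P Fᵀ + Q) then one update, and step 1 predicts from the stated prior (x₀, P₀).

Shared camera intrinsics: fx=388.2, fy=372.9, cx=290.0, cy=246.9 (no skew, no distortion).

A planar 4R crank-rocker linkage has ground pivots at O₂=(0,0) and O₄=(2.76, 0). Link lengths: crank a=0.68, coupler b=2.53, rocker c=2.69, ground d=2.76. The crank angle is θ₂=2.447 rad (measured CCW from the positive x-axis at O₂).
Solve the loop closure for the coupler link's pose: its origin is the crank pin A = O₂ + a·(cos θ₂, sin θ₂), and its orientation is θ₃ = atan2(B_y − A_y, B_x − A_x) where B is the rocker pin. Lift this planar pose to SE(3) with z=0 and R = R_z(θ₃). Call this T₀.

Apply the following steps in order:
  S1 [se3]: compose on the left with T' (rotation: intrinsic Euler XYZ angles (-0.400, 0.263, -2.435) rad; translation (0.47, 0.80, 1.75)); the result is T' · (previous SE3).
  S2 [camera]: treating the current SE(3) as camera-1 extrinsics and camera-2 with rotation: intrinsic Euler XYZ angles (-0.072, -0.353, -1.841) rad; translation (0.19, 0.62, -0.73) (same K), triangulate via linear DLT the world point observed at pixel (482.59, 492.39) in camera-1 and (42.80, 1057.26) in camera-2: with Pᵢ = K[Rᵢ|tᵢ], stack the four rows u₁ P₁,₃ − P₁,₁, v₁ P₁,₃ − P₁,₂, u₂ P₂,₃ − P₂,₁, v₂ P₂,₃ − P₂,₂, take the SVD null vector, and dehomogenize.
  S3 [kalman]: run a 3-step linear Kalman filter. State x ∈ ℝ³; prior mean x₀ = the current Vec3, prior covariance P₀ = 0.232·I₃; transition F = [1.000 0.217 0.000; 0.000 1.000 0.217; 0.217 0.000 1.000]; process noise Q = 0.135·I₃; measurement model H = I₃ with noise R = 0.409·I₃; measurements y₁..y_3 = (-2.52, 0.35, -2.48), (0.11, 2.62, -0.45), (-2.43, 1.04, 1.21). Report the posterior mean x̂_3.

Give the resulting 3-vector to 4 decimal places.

result = (-1.2458, 1.0781, 0.0819)

source (fourbar_fk): coupler pose = R=[0.7040 -0.7102 0.0000; 0.7102 0.7040 0.0000; 0.0000 0.0000 1.0000], t=(-0.5225, 0.4352, 0.0000)
after S1 (compose_se3): R=[-0.0718 0.9629 0.2600; -0.9110 -0.1694 0.3760; 0.4061 -0.2098 0.8894], t=(1.1266, 0.7387, 1.5840)
after S2 (triangulate): (-0.5132, -0.2019, 1.4651)
after S3 (kf_track): (-1.2458, 1.0781, 0.0819)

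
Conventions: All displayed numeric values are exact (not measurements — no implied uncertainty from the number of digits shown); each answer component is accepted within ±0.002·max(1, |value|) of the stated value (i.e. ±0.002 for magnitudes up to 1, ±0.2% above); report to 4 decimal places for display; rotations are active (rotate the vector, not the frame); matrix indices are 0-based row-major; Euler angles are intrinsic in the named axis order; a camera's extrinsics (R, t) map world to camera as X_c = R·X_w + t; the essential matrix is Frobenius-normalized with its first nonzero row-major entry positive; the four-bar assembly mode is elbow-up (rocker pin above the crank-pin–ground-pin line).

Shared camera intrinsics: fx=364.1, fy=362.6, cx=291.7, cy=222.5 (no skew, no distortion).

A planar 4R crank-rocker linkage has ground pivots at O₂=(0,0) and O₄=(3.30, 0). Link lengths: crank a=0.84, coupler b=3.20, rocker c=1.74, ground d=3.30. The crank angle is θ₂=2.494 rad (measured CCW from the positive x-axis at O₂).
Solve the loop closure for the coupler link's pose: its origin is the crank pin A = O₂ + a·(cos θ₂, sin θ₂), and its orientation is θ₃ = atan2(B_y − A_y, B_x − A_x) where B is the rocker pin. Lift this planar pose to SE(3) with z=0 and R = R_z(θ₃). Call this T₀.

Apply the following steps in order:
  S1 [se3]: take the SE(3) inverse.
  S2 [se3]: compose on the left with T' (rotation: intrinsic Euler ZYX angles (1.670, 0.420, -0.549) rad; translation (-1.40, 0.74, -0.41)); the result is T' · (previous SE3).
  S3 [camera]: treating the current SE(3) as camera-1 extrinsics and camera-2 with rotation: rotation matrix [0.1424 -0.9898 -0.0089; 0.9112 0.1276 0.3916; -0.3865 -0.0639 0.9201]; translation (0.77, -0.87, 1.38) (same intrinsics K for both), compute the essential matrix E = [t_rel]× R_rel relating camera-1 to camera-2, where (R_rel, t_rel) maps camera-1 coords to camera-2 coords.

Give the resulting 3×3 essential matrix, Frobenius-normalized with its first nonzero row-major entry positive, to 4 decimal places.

matrix = [0.3359 -0.2401 -0.4664; 0.4237 0.0746 -0.1259; 0.4001 0.4066 0.2928]

source (fourbar_fk): coupler pose = R=[0.9530 -0.3031 0.0000; 0.3031 0.9530 0.0000; 0.0000 0.0000 1.0000], t=(-0.6699, 0.5067, 0.0000)
after S1 (invert_se3): R=[0.9530 0.3031 0.0000; -0.3031 0.9530 0.0000; 0.0000 0.0000 1.0000], t=(0.4848, -0.6860, 0.0000)
after S2 (compose_se3): R=[0.1647 -0.8163 -0.5537; 0.9556 -0.0069 0.2944; -0.2442 -0.5777 0.7789], t=(-0.8760, 1.3837, -0.2809)
after S3 (essential): [0.3359 -0.2401 -0.4664; 0.4237 0.0746 -0.1259; 0.4001 0.4066 0.2928]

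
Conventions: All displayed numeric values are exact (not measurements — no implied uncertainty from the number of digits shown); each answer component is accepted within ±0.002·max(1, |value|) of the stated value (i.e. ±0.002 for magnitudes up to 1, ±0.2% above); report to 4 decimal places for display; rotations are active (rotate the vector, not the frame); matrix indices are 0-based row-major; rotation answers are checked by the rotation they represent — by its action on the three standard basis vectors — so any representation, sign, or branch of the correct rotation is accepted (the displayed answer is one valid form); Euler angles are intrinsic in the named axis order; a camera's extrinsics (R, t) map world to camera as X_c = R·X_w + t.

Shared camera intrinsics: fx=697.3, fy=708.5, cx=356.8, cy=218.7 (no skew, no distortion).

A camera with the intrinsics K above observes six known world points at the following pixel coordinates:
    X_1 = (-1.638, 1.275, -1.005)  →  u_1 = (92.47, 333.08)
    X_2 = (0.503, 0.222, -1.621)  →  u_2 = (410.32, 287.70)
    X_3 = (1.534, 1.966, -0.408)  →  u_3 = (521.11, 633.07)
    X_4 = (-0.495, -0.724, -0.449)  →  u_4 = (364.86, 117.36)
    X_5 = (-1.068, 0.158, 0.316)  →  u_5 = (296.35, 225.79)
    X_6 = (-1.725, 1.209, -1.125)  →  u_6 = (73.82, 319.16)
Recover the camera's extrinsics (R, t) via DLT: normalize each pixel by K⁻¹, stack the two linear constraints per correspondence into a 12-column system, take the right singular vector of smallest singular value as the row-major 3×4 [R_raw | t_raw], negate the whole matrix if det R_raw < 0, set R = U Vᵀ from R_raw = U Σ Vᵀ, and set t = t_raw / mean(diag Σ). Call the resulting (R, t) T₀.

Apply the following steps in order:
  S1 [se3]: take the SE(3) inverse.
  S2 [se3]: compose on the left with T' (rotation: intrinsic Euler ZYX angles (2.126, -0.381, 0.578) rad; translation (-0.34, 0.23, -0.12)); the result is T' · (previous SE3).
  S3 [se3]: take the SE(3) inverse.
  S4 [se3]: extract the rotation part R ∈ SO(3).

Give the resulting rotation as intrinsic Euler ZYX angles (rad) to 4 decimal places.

rotation (euler_zyx) = (-1.6316, -0.8812, -0.3741)

source (pnp_recover): camera pose = R=[0.8902 -0.3296 0.3145; 0.3025 0.9438 0.1331; -0.3407 -0.0233 0.9399], t=(0.4000, 0.1900, 5.1501)
after S1 (invert_se3): R=[0.8902 0.3025 -0.3407; -0.3296 0.9438 -0.0233; 0.3145 0.1331 0.9399], t=(1.3409, 0.0727, -4.9917)
after S2 (compose_se3): R=[-0.0387 -0.6351 0.7715; 0.9120 -0.3379 -0.2325; 0.4083 0.6946 0.5923], t=(-4.1771, 1.1267, -3.4655)
after S3 (invert_se3): R=[-0.0387 0.9120 0.4083; -0.6351 -0.3379 0.6946; 0.7715 -0.2325 0.5923], t=(0.2261, 0.1352, 5.5370)
after S4 (rot_of_se3): [-0.0387 0.9120 0.4083; -0.6351 -0.3379 0.6946; 0.7715 -0.2325 0.5923]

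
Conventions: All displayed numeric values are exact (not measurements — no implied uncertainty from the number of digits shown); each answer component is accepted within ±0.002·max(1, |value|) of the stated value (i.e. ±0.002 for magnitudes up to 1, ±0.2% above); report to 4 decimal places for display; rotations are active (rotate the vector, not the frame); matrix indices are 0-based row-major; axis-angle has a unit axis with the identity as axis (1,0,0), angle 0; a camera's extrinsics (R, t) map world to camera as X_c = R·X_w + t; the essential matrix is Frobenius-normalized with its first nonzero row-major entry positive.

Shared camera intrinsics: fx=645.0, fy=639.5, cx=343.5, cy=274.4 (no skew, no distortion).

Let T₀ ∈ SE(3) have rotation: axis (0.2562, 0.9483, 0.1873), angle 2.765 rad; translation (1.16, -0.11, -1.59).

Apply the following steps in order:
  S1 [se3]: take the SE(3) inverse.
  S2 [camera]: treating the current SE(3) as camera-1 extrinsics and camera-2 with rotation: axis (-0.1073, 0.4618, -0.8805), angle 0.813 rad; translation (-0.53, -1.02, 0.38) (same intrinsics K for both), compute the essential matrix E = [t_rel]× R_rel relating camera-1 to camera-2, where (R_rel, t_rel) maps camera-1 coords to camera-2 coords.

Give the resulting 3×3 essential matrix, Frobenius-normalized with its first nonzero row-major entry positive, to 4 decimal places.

matrix = [0.4679 0.0767 0.5117; 0.1247 -0.3959 -0.1772; -0.2790 0.4736 0.0860]

after S1 (invert_se3): R=[-0.8032 0.5378 -0.2561; 0.4000 0.8056 0.4370; 0.4414 0.2486 -0.8622], t=(0.5837, 0.3195, -1.8556)
after S2 (essential): [0.4679 0.0767 0.5117; 0.1247 -0.3959 -0.1772; -0.2790 0.4736 0.0860]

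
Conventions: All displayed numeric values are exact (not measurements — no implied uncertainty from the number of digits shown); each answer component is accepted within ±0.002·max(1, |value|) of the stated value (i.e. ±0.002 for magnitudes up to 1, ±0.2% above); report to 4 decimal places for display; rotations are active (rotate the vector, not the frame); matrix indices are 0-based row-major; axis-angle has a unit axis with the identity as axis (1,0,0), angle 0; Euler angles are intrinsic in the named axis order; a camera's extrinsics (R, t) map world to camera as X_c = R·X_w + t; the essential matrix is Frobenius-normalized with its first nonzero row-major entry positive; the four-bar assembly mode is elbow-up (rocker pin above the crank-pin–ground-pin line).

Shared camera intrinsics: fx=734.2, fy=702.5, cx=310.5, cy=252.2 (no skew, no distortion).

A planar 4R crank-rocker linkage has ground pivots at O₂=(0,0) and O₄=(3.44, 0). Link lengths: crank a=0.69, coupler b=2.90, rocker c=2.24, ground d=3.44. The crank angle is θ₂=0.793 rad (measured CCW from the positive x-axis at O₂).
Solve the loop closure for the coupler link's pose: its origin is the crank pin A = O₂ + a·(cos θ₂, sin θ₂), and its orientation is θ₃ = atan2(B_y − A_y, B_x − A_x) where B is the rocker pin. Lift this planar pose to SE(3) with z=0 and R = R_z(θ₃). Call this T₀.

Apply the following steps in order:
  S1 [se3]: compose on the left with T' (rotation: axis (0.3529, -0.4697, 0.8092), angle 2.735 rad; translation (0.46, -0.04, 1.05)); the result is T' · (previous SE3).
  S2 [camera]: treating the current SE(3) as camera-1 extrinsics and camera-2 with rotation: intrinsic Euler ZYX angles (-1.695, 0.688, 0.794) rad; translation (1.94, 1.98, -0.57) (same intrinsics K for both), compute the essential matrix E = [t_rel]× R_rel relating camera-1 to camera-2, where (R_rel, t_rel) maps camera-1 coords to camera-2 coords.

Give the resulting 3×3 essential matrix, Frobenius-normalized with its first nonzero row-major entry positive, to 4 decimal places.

source (fourbar_fk): coupler pose = R=[0.8174 -0.5761 0.0000; 0.5761 0.8174 0.0000; 0.0000 0.0000 1.0000], t=(0.4842, 0.4916, 0.0000)
after S1 (compose_se3): R=[-0.9230 -0.1301 0.3621; -0.2836 -0.4060 -0.8688; 0.2600 -0.9046 0.3378], t=(-0.1827, -0.2824, 1.1154)
after S2 (essential): [0.2982 -0.2041 -0.1959; -0.4062 0.2917 0.2847; 0.4850 0.2502 0.4495]

matrix = [0.2982 -0.2041 -0.1959; -0.4062 0.2917 0.2847; 0.4850 0.2502 0.4495]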